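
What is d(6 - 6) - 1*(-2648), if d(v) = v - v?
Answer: 2648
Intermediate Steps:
d(v) = 0
d(6 - 6) - 1*(-2648) = 0 - 1*(-2648) = 0 + 2648 = 2648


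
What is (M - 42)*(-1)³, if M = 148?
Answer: -106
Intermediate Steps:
(M - 42)*(-1)³ = (148 - 42)*(-1)³ = 106*(-1) = -106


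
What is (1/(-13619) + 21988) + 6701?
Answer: 390715490/13619 ≈ 28689.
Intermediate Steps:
(1/(-13619) + 21988) + 6701 = (-1/13619 + 21988) + 6701 = 299454571/13619 + 6701 = 390715490/13619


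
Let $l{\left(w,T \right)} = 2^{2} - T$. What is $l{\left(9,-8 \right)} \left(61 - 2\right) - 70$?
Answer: $638$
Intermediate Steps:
$l{\left(w,T \right)} = 4 - T$
$l{\left(9,-8 \right)} \left(61 - 2\right) - 70 = \left(4 - -8\right) \left(61 - 2\right) - 70 = \left(4 + 8\right) 59 - 70 = 12 \cdot 59 - 70 = 708 - 70 = 638$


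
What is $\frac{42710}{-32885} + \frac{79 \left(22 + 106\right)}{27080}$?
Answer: $- \frac{20601342}{22263145} \approx -0.92536$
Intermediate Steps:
$\frac{42710}{-32885} + \frac{79 \left(22 + 106\right)}{27080} = 42710 \left(- \frac{1}{32885}\right) + 79 \cdot 128 \cdot \frac{1}{27080} = - \frac{8542}{6577} + 10112 \cdot \frac{1}{27080} = - \frac{8542}{6577} + \frac{1264}{3385} = - \frac{20601342}{22263145}$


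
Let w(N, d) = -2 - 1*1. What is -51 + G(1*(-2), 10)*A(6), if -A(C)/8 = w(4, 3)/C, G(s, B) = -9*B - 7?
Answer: -439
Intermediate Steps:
w(N, d) = -3 (w(N, d) = -2 - 1 = -3)
G(s, B) = -7 - 9*B
A(C) = 24/C (A(C) = -(-24)/C = 24/C)
-51 + G(1*(-2), 10)*A(6) = -51 + (-7 - 9*10)*(24/6) = -51 + (-7 - 90)*(24*(⅙)) = -51 - 97*4 = -51 - 388 = -439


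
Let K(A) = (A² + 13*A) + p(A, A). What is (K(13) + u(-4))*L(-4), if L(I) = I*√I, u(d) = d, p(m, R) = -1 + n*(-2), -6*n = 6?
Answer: -2680*I ≈ -2680.0*I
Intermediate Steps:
n = -1 (n = -⅙*6 = -1)
p(m, R) = 1 (p(m, R) = -1 - 1*(-2) = -1 + 2 = 1)
K(A) = 1 + A² + 13*A (K(A) = (A² + 13*A) + 1 = 1 + A² + 13*A)
L(I) = I^(3/2)
(K(13) + u(-4))*L(-4) = ((1 + 13² + 13*13) - 4)*(-4)^(3/2) = ((1 + 169 + 169) - 4)*(-8*I) = (339 - 4)*(-8*I) = 335*(-8*I) = -2680*I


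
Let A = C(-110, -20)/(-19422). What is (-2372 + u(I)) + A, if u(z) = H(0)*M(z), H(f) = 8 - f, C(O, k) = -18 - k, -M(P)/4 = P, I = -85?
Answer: 3379427/9711 ≈ 348.00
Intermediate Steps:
M(P) = -4*P
A = -1/9711 (A = (-18 - 1*(-20))/(-19422) = (-18 + 20)*(-1/19422) = 2*(-1/19422) = -1/9711 ≈ -0.00010298)
u(z) = -32*z (u(z) = (8 - 1*0)*(-4*z) = (8 + 0)*(-4*z) = 8*(-4*z) = -32*z)
(-2372 + u(I)) + A = (-2372 - 32*(-85)) - 1/9711 = (-2372 + 2720) - 1/9711 = 348 - 1/9711 = 3379427/9711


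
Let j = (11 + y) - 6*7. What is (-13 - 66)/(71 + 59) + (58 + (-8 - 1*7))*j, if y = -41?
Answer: -402559/130 ≈ -3096.6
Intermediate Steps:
j = -72 (j = (11 - 41) - 6*7 = -30 - 42 = -72)
(-13 - 66)/(71 + 59) + (58 + (-8 - 1*7))*j = (-13 - 66)/(71 + 59) + (58 + (-8 - 1*7))*(-72) = -79/130 + (58 + (-8 - 7))*(-72) = -79*1/130 + (58 - 15)*(-72) = -79/130 + 43*(-72) = -79/130 - 3096 = -402559/130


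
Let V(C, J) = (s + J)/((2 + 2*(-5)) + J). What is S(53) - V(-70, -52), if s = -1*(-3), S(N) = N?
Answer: 3131/60 ≈ 52.183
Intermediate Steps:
s = 3
V(C, J) = (3 + J)/(-8 + J) (V(C, J) = (3 + J)/((2 + 2*(-5)) + J) = (3 + J)/((2 - 10) + J) = (3 + J)/(-8 + J))
S(53) - V(-70, -52) = 53 - (3 - 52)/(-8 - 52) = 53 - (-49)/(-60) = 53 - (-1)*(-49)/60 = 53 - 1*49/60 = 53 - 49/60 = 3131/60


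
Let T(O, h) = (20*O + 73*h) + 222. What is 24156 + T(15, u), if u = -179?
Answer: 11611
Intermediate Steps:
T(O, h) = 222 + 20*O + 73*h
24156 + T(15, u) = 24156 + (222 + 20*15 + 73*(-179)) = 24156 + (222 + 300 - 13067) = 24156 - 12545 = 11611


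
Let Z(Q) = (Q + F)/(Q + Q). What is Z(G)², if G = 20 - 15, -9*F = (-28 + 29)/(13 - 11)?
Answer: 7921/32400 ≈ 0.24448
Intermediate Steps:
F = -1/18 (F = -(-28 + 29)/(9*(13 - 11)) = -1/(9*2) = -⅑*½ = -1/18 ≈ -0.055556)
G = 5
Z(Q) = (-1/18 + Q)/(2*Q) (Z(Q) = (Q - 1/18)/(Q + Q) = (-1/18 + Q)/((2*Q)) = (-1/18 + Q)*(1/(2*Q)) = (-1/18 + Q)/(2*Q))
Z(G)² = ((1/36)*(-1 + 18*5)/5)² = ((1/36)*(⅕)*(-1 + 90))² = ((1/36)*(⅕)*89)² = (89/180)² = 7921/32400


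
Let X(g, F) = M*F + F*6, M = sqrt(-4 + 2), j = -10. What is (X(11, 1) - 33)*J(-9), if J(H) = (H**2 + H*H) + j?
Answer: -4104 + 152*I*sqrt(2) ≈ -4104.0 + 214.96*I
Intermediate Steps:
M = I*sqrt(2) (M = sqrt(-2) = I*sqrt(2) ≈ 1.4142*I)
X(g, F) = 6*F + I*F*sqrt(2) (X(g, F) = (I*sqrt(2))*F + F*6 = I*F*sqrt(2) + 6*F = 6*F + I*F*sqrt(2))
J(H) = -10 + 2*H**2 (J(H) = (H**2 + H*H) - 10 = (H**2 + H**2) - 10 = 2*H**2 - 10 = -10 + 2*H**2)
(X(11, 1) - 33)*J(-9) = (1*(6 + I*sqrt(2)) - 33)*(-10 + 2*(-9)**2) = ((6 + I*sqrt(2)) - 33)*(-10 + 2*81) = (-27 + I*sqrt(2))*(-10 + 162) = (-27 + I*sqrt(2))*152 = -4104 + 152*I*sqrt(2)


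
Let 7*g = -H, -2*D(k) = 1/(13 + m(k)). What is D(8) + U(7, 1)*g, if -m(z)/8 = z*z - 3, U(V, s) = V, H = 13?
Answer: -12349/950 ≈ -12.999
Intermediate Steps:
m(z) = 24 - 8*z**2 (m(z) = -8*(z*z - 3) = -8*(z**2 - 3) = -8*(-3 + z**2) = 24 - 8*z**2)
D(k) = -1/(2*(37 - 8*k**2)) (D(k) = -1/(2*(13 + (24 - 8*k**2))) = -1/(2*(37 - 8*k**2)))
g = -13/7 (g = (-1*13)/7 = (1/7)*(-13) = -13/7 ≈ -1.8571)
D(8) + U(7, 1)*g = 1/(2*(-37 + 8*8**2)) + 7*(-13/7) = 1/(2*(-37 + 8*64)) - 13 = 1/(2*(-37 + 512)) - 13 = (1/2)/475 - 13 = (1/2)*(1/475) - 13 = 1/950 - 13 = -12349/950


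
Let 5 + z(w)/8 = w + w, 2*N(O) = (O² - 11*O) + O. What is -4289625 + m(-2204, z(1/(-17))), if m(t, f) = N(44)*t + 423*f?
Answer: -101244097/17 ≈ -5.9555e+6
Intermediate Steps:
N(O) = O²/2 - 5*O (N(O) = ((O² - 11*O) + O)/2 = (O² - 10*O)/2 = O²/2 - 5*O)
z(w) = -40 + 16*w (z(w) = -40 + 8*(w + w) = -40 + 8*(2*w) = -40 + 16*w)
m(t, f) = 423*f + 748*t (m(t, f) = ((½)*44*(-10 + 44))*t + 423*f = ((½)*44*34)*t + 423*f = 748*t + 423*f = 423*f + 748*t)
-4289625 + m(-2204, z(1/(-17))) = -4289625 + (423*(-40 + 16/(-17)) + 748*(-2204)) = -4289625 + (423*(-40 + 16*(-1/17)) - 1648592) = -4289625 + (423*(-40 - 16/17) - 1648592) = -4289625 + (423*(-696/17) - 1648592) = -4289625 + (-294408/17 - 1648592) = -4289625 - 28320472/17 = -101244097/17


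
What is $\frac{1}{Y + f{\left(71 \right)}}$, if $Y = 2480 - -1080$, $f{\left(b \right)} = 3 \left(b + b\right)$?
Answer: $\frac{1}{3986} \approx 0.00025088$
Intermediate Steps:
$f{\left(b \right)} = 6 b$ ($f{\left(b \right)} = 3 \cdot 2 b = 6 b$)
$Y = 3560$ ($Y = 2480 + 1080 = 3560$)
$\frac{1}{Y + f{\left(71 \right)}} = \frac{1}{3560 + 6 \cdot 71} = \frac{1}{3560 + 426} = \frac{1}{3986}$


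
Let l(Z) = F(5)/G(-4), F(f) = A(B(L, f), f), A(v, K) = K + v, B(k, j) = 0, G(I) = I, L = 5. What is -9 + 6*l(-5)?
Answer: -33/2 ≈ -16.500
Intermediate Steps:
F(f) = f (F(f) = f + 0 = f)
l(Z) = -5/4 (l(Z) = 5/(-4) = 5*(-¼) = -5/4)
-9 + 6*l(-5) = -9 + 6*(-5/4) = -9 - 15/2 = -33/2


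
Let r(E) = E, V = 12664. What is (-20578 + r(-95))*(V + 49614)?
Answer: -1287473094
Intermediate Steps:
(-20578 + r(-95))*(V + 49614) = (-20578 - 95)*(12664 + 49614) = -20673*62278 = -1287473094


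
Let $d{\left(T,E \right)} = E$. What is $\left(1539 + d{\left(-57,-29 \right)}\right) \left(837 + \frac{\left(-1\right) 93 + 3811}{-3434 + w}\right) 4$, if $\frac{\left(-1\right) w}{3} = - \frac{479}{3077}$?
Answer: $\frac{53341950818440}{10564981} \approx 5.0489 \cdot 10^{6}$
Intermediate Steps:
$w = \frac{1437}{3077}$ ($w = - 3 \left(- \frac{479}{3077}\right) = - 3 \left(\left(-479\right) \frac{1}{3077}\right) = \left(-3\right) \left(- \frac{479}{3077}\right) = \frac{1437}{3077} \approx 0.46701$)
$\left(1539 + d{\left(-57,-29 \right)}\right) \left(837 + \frac{\left(-1\right) 93 + 3811}{-3434 + w}\right) 4 = \left(1539 - 29\right) \left(837 + \frac{\left(-1\right) 93 + 3811}{-3434 + \frac{1437}{3077}}\right) 4 = 1510 \left(837 + \frac{-93 + 3811}{- \frac{10564981}{3077}}\right) 4 = 1510 \left(837 + 3718 \left(- \frac{3077}{10564981}\right)\right) 4 = 1510 \left(837 - \frac{11440286}{10564981}\right) 4 = 1510 \cdot \frac{8831448811}{10564981} \cdot 4 = \frac{13335487704610}{10564981} \cdot 4 = \frac{53341950818440}{10564981}$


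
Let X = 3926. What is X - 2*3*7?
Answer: 3884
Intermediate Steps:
X - 2*3*7 = 3926 - 2*3*7 = 3926 - 6*7 = 3926 - 42 = 3884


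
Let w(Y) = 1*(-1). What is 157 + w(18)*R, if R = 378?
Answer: -221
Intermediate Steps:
w(Y) = -1
157 + w(18)*R = 157 - 1*378 = 157 - 378 = -221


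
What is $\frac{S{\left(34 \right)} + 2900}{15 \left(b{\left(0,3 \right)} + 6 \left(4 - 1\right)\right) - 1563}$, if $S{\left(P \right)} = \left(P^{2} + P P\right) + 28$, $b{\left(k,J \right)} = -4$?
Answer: $- \frac{5240}{1353} \approx -3.8729$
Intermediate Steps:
$S{\left(P \right)} = 28 + 2 P^{2}$ ($S{\left(P \right)} = \left(P^{2} + P^{2}\right) + 28 = 2 P^{2} + 28 = 28 + 2 P^{2}$)
$\frac{S{\left(34 \right)} + 2900}{15 \left(b{\left(0,3 \right)} + 6 \left(4 - 1\right)\right) - 1563} = \frac{\left(28 + 2 \cdot 34^{2}\right) + 2900}{15 \left(-4 + 6 \left(4 - 1\right)\right) - 1563} = \frac{\left(28 + 2 \cdot 1156\right) + 2900}{15 \left(-4 + 6 \cdot 3\right) - 1563} = \frac{\left(28 + 2312\right) + 2900}{15 \left(-4 + 18\right) - 1563} = \frac{2340 + 2900}{15 \cdot 14 - 1563} = \frac{5240}{210 - 1563} = \frac{5240}{-1353} = 5240 \left(- \frac{1}{1353}\right) = - \frac{5240}{1353}$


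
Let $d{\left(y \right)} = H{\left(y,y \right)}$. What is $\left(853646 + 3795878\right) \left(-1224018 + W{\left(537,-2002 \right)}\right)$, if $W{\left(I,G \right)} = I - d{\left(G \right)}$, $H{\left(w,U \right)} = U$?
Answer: $-5679295925996$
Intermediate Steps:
$d{\left(y \right)} = y$
$W{\left(I,G \right)} = I - G$
$\left(853646 + 3795878\right) \left(-1224018 + W{\left(537,-2002 \right)}\right) = \left(853646 + 3795878\right) \left(-1224018 + \left(537 - -2002\right)\right) = 4649524 \left(-1224018 + \left(537 + 2002\right)\right) = 4649524 \left(-1224018 + 2539\right) = 4649524 \left(-1221479\right) = -5679295925996$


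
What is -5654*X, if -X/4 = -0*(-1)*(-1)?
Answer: 0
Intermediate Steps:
X = 0 (X = -(-4)*(0*(-1))*(-1) = -(-4)*0*(-1) = -(-4)*0 = -4*0 = 0)
-5654*X = -5654*0 = 0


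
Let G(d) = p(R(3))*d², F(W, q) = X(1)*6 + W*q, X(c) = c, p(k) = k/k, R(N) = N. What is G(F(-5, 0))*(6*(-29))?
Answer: -6264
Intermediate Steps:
p(k) = 1
F(W, q) = 6 + W*q (F(W, q) = 1*6 + W*q = 6 + W*q)
G(d) = d² (G(d) = 1*d² = d²)
G(F(-5, 0))*(6*(-29)) = (6 - 5*0)²*(6*(-29)) = (6 + 0)²*(-174) = 6²*(-174) = 36*(-174) = -6264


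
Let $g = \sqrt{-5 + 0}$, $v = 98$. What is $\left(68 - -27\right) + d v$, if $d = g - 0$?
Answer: $95 + 98 i \sqrt{5} \approx 95.0 + 219.13 i$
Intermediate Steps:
$g = i \sqrt{5}$ ($g = \sqrt{-5} = i \sqrt{5} \approx 2.2361 i$)
$d = i \sqrt{5}$ ($d = i \sqrt{5} - 0 = i \sqrt{5} + 0 = i \sqrt{5} \approx 2.2361 i$)
$\left(68 - -27\right) + d v = \left(68 - -27\right) + i \sqrt{5} \cdot 98 = \left(68 + 27\right) + 98 i \sqrt{5} = 95 + 98 i \sqrt{5}$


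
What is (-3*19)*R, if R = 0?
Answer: 0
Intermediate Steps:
(-3*19)*R = -3*19*0 = -57*0 = 0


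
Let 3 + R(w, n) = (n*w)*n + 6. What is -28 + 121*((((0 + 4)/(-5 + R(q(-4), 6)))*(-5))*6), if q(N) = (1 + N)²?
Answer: -11768/161 ≈ -73.093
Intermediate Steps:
R(w, n) = 3 + w*n² (R(w, n) = -3 + ((n*w)*n + 6) = -3 + (w*n² + 6) = -3 + (6 + w*n²) = 3 + w*n²)
-28 + 121*((((0 + 4)/(-5 + R(q(-4), 6)))*(-5))*6) = -28 + 121*((((0 + 4)/(-5 + (3 + (1 - 4)²*6²)))*(-5))*6) = -28 + 121*(((4/(-5 + (3 + (-3)²*36)))*(-5))*6) = -28 + 121*(((4/(-5 + (3 + 9*36)))*(-5))*6) = -28 + 121*(((4/(-5 + (3 + 324)))*(-5))*6) = -28 + 121*(((4/(-5 + 327))*(-5))*6) = -28 + 121*(((4/322)*(-5))*6) = -28 + 121*(((4*(1/322))*(-5))*6) = -28 + 121*(((2/161)*(-5))*6) = -28 + 121*(-10/161*6) = -28 + 121*(-60/161) = -28 - 7260/161 = -11768/161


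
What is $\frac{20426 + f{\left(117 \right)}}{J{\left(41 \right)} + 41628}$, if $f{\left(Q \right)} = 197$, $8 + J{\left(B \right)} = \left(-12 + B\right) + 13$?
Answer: $\frac{20623}{41662} \approx 0.49501$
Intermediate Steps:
$J{\left(B \right)} = -7 + B$ ($J{\left(B \right)} = -8 + \left(\left(-12 + B\right) + 13\right) = -8 + \left(1 + B\right) = -7 + B$)
$\frac{20426 + f{\left(117 \right)}}{J{\left(41 \right)} + 41628} = \frac{20426 + 197}{\left(-7 + 41\right) + 41628} = \frac{20623}{34 + 41628} = \frac{20623}{41662}$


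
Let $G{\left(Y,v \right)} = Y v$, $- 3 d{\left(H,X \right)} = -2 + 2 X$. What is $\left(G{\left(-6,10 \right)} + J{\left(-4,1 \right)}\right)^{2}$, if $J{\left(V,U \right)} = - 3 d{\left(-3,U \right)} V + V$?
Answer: $4096$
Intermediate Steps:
$d{\left(H,X \right)} = \frac{2}{3} - \frac{2 X}{3}$ ($d{\left(H,X \right)} = - \frac{-2 + 2 X}{3} = \frac{2}{3} - \frac{2 X}{3}$)
$J{\left(V,U \right)} = V + V \left(-2 + 2 U\right)$ ($J{\left(V,U \right)} = - 3 \left(\frac{2}{3} - \frac{2 U}{3}\right) V + V = \left(-2 + 2 U\right) V + V = V \left(-2 + 2 U\right) + V = V + V \left(-2 + 2 U\right)$)
$\left(G{\left(-6,10 \right)} + J{\left(-4,1 \right)}\right)^{2} = \left(\left(-6\right) 10 - 4 \left(-1 + 2 \cdot 1\right)\right)^{2} = \left(-60 - 4 \left(-1 + 2\right)\right)^{2} = \left(-60 - 4\right)^{2} = \left(-64\right)^{2} = 4096$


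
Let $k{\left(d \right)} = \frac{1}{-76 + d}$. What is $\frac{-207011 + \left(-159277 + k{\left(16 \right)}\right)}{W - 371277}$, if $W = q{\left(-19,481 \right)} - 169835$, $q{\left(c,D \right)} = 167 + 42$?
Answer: $\frac{21977281}{32454180} \approx 0.67718$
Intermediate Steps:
$q{\left(c,D \right)} = 209$
$W = -169626$ ($W = 209 - 169835 = -169626$)
$\frac{-207011 + \left(-159277 + k{\left(16 \right)}\right)}{W - 371277} = \frac{-207011 - \left(159277 - \frac{1}{-76 + 16}\right)}{-169626 - 371277} = \frac{-207011 - \left(159277 - \frac{1}{-60}\right)}{-540903} = \left(-207011 - \frac{9556621}{60}\right) \left(- \frac{1}{540903}\right) = \left(- \frac{21977281}{60}\right) \left(- \frac{1}{540903}\right) = \frac{21977281}{32454180}$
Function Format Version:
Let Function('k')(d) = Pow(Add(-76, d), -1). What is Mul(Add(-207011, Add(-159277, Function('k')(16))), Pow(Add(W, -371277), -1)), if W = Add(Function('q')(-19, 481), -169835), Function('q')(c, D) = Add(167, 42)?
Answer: Rational(21977281, 32454180) ≈ 0.67718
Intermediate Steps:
Function('q')(c, D) = 209
W = -169626 (W = Add(209, -169835) = -169626)
Mul(Add(-207011, Add(-159277, Function('k')(16))), Pow(Add(W, -371277), -1)) = Mul(Add(-207011, Add(-159277, Pow(Add(-76, 16), -1))), Pow(Add(-169626, -371277), -1)) = Mul(Add(-207011, Add(-159277, Pow(-60, -1))), Pow(-540903, -1)) = Mul(Add(-207011, Add(-159277, Rational(-1, 60))), Rational(-1, 540903)) = Mul(Add(-207011, Rational(-9556621, 60)), Rational(-1, 540903)) = Mul(Rational(-21977281, 60), Rational(-1, 540903)) = Rational(21977281, 32454180)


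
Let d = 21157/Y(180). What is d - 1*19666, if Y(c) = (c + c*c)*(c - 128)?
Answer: -33317329403/1694160 ≈ -19666.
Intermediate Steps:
Y(c) = (-128 + c)*(c + c²) (Y(c) = (c + c²)*(-128 + c) = (-128 + c)*(c + c²))
d = 21157/1694160 (d = 21157/((180*(-128 + 180² - 127*180))) = 21157/((180*(-128 + 32400 - 22860))) = 21157/((180*9412)) = 21157/1694160 ≈ 0.012488)
d - 1*19666 = 21157/1694160 - 1*19666 = 21157/1694160 - 19666 = -33317329403/1694160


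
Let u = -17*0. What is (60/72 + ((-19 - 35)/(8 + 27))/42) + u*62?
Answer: 1171/1470 ≈ 0.79660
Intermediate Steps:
u = 0
(60/72 + ((-19 - 35)/(8 + 27))/42) + u*62 = (60/72 + ((-19 - 35)/(8 + 27))/42) + 0*62 = (60*(1/72) - 54/35*(1/42)) + 0 = (5/6 - 54*1/35*(1/42)) + 0 = (5/6 - 54/35*1/42) + 0 = (5/6 - 9/245) + 0 = 1171/1470 + 0 = 1171/1470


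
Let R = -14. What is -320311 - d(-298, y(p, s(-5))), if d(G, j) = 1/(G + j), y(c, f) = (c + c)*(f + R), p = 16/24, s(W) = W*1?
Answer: -310701667/970 ≈ -3.2031e+5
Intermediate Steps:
s(W) = W
p = 2/3 (p = 16*(1/24) = 2/3 ≈ 0.66667)
y(c, f) = 2*c*(-14 + f) (y(c, f) = (c + c)*(f - 14) = (2*c)*(-14 + f) = 2*c*(-14 + f))
-320311 - d(-298, y(p, s(-5))) = -320311 - 1/(-298 + 2*(2/3)*(-14 - 5)) = -320311 - 1/(-298 + 2*(2/3)*(-19)) = -320311 - 1/(-298 - 76/3) = -320311 - 1/(-970/3) = -320311 - 1*(-3/970) = -320311 + 3/970 = -310701667/970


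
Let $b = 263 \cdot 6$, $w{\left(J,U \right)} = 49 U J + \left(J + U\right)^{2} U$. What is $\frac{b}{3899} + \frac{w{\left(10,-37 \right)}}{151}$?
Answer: $- \frac{175618319}{588749} \approx -298.29$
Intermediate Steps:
$w{\left(J,U \right)} = U \left(J + U\right)^{2} + 49 J U$ ($w{\left(J,U \right)} = 49 J U + U \left(J + U\right)^{2} = U \left(J + U\right)^{2} + 49 J U$)
$b = 1578$
$\frac{b}{3899} + \frac{w{\left(10,-37 \right)}}{151} = \frac{1578}{3899} + \frac{\left(-37\right) \left(\left(10 - 37\right)^{2} + 49 \cdot 10\right)}{151} = 1578 \cdot \frac{1}{3899} + - 37 \left(\left(-27\right)^{2} + 490\right) \frac{1}{151} = \frac{1578}{3899} + - 37 \left(729 + 490\right) \frac{1}{151} = \frac{1578}{3899} + \left(-37\right) 1219 \cdot \frac{1}{151} = \frac{1578}{3899} - \frac{45103}{151} = - \frac{175618319}{588749}$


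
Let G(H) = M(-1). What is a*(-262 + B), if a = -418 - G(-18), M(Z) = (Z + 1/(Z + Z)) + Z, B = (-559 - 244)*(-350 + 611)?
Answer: 174381195/2 ≈ 8.7191e+7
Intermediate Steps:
B = -209583 (B = -803*261 = -209583)
M(Z) = 1/(2*Z) + 2*Z (M(Z) = (Z + 1/(2*Z)) + Z = 1/(2*Z) + 2*Z)
G(H) = -5/2 (G(H) = (1/2)/(-1) + 2*(-1) = (1/2)*(-1) - 2 = -1/2 - 2 = -5/2)
a = -831/2 (a = -418 - 1*(-5/2) = -418 + 5/2 = -831/2 ≈ -415.50)
a*(-262 + B) = -831*(-262 - 209583)/2 = -831/2*(-209845) = 174381195/2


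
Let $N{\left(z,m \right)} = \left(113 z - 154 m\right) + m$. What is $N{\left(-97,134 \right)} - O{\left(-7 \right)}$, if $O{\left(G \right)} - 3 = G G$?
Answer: $-31515$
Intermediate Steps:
$N{\left(z,m \right)} = - 153 m + 113 z$ ($N{\left(z,m \right)} = \left(- 154 m + 113 z\right) + m = - 153 m + 113 z$)
$O{\left(G \right)} = 3 + G^{2}$ ($O{\left(G \right)} = 3 + G G = 3 + G^{2}$)
$N{\left(-97,134 \right)} - O{\left(-7 \right)} = \left(\left(-153\right) 134 + 113 \left(-97\right)\right) - \left(3 + \left(-7\right)^{2}\right) = \left(-20502 - 10961\right) - \left(3 + 49\right) = -31463 - 52 = -31515$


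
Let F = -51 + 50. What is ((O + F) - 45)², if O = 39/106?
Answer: 23396569/11236 ≈ 2082.3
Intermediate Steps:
F = -1
O = 39/106 (O = 39*(1/106) = 39/106 ≈ 0.36792)
((O + F) - 45)² = ((39/106 - 1) - 45)² = (-67/106 - 45)² = (-4837/106)² = 23396569/11236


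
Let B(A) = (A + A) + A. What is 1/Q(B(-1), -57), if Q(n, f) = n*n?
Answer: ⅑ ≈ 0.11111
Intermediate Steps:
B(A) = 3*A (B(A) = 2*A + A = 3*A)
Q(n, f) = n²
1/Q(B(-1), -57) = 1/((3*(-1))²) = 1/((-3)²) = 1/9 = ⅑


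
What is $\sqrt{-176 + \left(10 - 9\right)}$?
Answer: $5 i \sqrt{7} \approx 13.229 i$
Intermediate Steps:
$\sqrt{-176 + \left(10 - 9\right)} = \sqrt{-176 + 1} = \sqrt{-175} = 5 i \sqrt{7}$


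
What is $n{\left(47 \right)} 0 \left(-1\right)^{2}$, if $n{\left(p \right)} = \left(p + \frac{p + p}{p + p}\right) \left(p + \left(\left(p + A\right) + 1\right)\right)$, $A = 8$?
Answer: $0$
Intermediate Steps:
$n{\left(p \right)} = \left(1 + p\right) \left(9 + 2 p\right)$ ($n{\left(p \right)} = \left(p + \frac{p + p}{p + p}\right) \left(p + \left(\left(p + 8\right) + 1\right)\right) = \left(p + \frac{2 p}{2 p}\right) \left(p + \left(\left(8 + p\right) + 1\right)\right) = \left(p + 2 p \frac{1}{2 p}\right) \left(p + \left(9 + p\right)\right) = \left(p + 1\right) \left(9 + 2 p\right) = \left(1 + p\right) \left(9 + 2 p\right)$)
$n{\left(47 \right)} 0 \left(-1\right)^{2} = \left(9 + 2 \cdot 47^{2} + 11 \cdot 47\right) 0 \left(-1\right)^{2} = \left(9 + 2 \cdot 2209 + 517\right) 0 \cdot 1 = \left(9 + 4418 + 517\right) 0 = 4944 \cdot 0 = 0$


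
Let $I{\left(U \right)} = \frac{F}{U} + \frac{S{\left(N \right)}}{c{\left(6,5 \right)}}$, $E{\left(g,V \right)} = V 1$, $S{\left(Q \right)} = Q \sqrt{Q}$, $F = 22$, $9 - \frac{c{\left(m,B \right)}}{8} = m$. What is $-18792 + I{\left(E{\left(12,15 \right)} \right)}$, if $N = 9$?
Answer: $- \frac{2254729}{120} \approx -18789.0$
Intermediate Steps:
$c{\left(m,B \right)} = 72 - 8 m$
$S{\left(Q \right)} = Q^{\frac{3}{2}}$
$E{\left(g,V \right)} = V$
$I{\left(U \right)} = \frac{9}{8} + \frac{22}{U}$ ($I{\left(U \right)} = \frac{22}{U} + \frac{9^{\frac{3}{2}}}{72 - 48} = \frac{22}{U} + \frac{27}{72 - 48} = \frac{22}{U} + \frac{27}{24} = \frac{22}{U} + 27 \cdot \frac{1}{24} = \frac{22}{U} + \frac{9}{8} = \frac{9}{8} + \frac{22}{U}$)
$-18792 + I{\left(E{\left(12,15 \right)} \right)} = -18792 + \left(\frac{9}{8} + \frac{22}{15}\right) = -18792 + \frac{311}{120} = - \frac{2254729}{120}$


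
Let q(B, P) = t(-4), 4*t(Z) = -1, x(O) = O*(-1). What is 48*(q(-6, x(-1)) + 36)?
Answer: 1716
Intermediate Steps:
x(O) = -O
t(Z) = -1/4 (t(Z) = (1/4)*(-1) = -1/4)
q(B, P) = -1/4
48*(q(-6, x(-1)) + 36) = 48*(-1/4 + 36) = 48*(143/4) = 1716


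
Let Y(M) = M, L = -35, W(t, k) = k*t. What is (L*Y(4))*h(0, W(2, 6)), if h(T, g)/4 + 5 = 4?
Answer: 560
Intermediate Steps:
h(T, g) = -4 (h(T, g) = -20 + 4*4 = -20 + 16 = -4)
(L*Y(4))*h(0, W(2, 6)) = -35*4*(-4) = -140*(-4) = 560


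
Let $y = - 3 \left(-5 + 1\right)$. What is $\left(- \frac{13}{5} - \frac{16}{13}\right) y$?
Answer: $- \frac{2988}{65} \approx -45.969$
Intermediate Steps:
$y = 12$ ($y = \left(-3\right) \left(-4\right) = 12$)
$\left(- \frac{13}{5} - \frac{16}{13}\right) y = \left(- \frac{13}{5} - \frac{16}{13}\right) 12 = \left(- \frac{249}{65}\right) 12 = - \frac{2988}{65}$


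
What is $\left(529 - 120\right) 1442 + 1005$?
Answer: $590783$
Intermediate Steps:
$\left(529 - 120\right) 1442 + 1005 = 409 \cdot 1442 + 1005 = 589778 + 1005 = 590783$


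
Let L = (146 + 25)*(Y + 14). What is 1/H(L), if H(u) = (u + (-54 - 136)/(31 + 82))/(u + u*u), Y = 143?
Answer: 4286793312/159659 ≈ 26850.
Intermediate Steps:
L = 26847 (L = (146 + 25)*(143 + 14) = 171*157 = 26847)
H(u) = (-190/113 + u)/(u + u²) (H(u) = (u - 190/113)/(u + u²) = (-190/113 + u)/(u + u²))
1/H(L) = 1/((-190/113 + 26847)/(26847*(1 + 26847))) = 1/((1/26847)*(3033521/113)/26848) = 1/((1/26847)*(1/26848)*(3033521/113)) = 1/(159659/4286793312) = 4286793312/159659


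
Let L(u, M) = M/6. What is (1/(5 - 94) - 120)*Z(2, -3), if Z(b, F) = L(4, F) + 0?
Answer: 10681/178 ≈ 60.006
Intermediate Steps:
L(u, M) = M/6 (L(u, M) = M*(⅙) = M/6)
Z(b, F) = F/6 (Z(b, F) = F/6 + 0 = F/6)
(1/(5 - 94) - 120)*Z(2, -3) = (1/(5 - 94) - 120)*((⅙)*(-3)) = (1/(-89) - 120)*(-½) = (-1/89 - 120)*(-½) = -10681/89*(-½) = 10681/178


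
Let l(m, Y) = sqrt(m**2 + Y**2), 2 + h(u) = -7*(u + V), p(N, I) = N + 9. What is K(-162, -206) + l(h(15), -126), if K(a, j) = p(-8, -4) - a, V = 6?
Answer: 163 + sqrt(38077) ≈ 358.13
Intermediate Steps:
p(N, I) = 9 + N
K(a, j) = 1 - a (K(a, j) = (9 - 8) - a = 1 - a)
h(u) = -44 - 7*u (h(u) = -2 - 7*(u + 6) = -2 - 7*(6 + u) = -2 + (-42 - 7*u) = -44 - 7*u)
l(m, Y) = sqrt(Y**2 + m**2)
K(-162, -206) + l(h(15), -126) = (1 - 1*(-162)) + sqrt((-126)**2 + (-44 - 7*15)**2) = (1 + 162) + sqrt(15876 + (-44 - 105)**2) = 163 + sqrt(15876 + (-149)**2) = 163 + sqrt(15876 + 22201) = 163 + sqrt(38077)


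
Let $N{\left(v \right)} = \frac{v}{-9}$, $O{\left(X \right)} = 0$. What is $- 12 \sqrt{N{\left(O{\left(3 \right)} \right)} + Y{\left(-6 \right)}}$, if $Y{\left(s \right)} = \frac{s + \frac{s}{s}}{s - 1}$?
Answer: $- \frac{12 \sqrt{35}}{7} \approx -10.142$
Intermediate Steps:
$Y{\left(s \right)} = \frac{1 + s}{-1 + s}$ ($Y{\left(s \right)} = \frac{s + 1}{-1 + s} = \frac{1 + s}{-1 + s}$)
$N{\left(v \right)} = - \frac{v}{9}$ ($N{\left(v \right)} = v \left(- \frac{1}{9}\right) = - \frac{v}{9}$)
$- 12 \sqrt{N{\left(O{\left(3 \right)} \right)} + Y{\left(-6 \right)}} = - 12 \sqrt{\left(- \frac{1}{9}\right) 0 + \frac{1 - 6}{-1 - 6}} = - 12 \sqrt{0 + \frac{1}{-7} \left(-5\right)} = - 12 \sqrt{0 - - \frac{5}{7}} = - 12 \sqrt{0 + \frac{5}{7}} = - 12 \sqrt{\frac{5}{7}} = - 12 \frac{\sqrt{35}}{7} = - \frac{12 \sqrt{35}}{7}$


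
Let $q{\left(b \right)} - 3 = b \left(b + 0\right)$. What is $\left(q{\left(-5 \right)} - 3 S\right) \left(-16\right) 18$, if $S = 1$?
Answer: $-7200$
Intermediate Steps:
$q{\left(b \right)} = 3 + b^{2}$ ($q{\left(b \right)} = 3 + b \left(b + 0\right) = 3 + b b = 3 + b^{2}$)
$\left(q{\left(-5 \right)} - 3 S\right) \left(-16\right) 18 = \left(\left(3 + \left(-5\right)^{2}\right) - 3\right) \left(-16\right) 18 = \left(\left(3 + 25\right) - 3\right) \left(-16\right) 18 = \left(28 - 3\right) \left(-16\right) 18 = 25 \left(-16\right) 18 = \left(-400\right) 18 = -7200$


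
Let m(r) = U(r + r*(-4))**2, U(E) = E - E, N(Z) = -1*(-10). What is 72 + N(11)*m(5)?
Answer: 72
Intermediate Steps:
N(Z) = 10
U(E) = 0
m(r) = 0 (m(r) = 0**2 = 0)
72 + N(11)*m(5) = 72 + 10*0 = 72 + 0 = 72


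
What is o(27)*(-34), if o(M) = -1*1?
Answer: 34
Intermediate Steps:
o(M) = -1
o(27)*(-34) = -1*(-34) = 34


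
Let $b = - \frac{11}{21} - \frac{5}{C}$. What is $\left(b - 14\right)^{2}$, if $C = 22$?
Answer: $\frac{46444225}{213444} \approx 217.59$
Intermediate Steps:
$b = - \frac{347}{462}$ ($b = - \frac{11}{21} - \frac{5}{22} = - \frac{347}{462} \approx -0.75108$)
$\left(b - 14\right)^{2} = \left(- \frac{347}{462} - 14\right)^{2} = \left(- \frac{6815}{462}\right)^{2} = \frac{46444225}{213444}$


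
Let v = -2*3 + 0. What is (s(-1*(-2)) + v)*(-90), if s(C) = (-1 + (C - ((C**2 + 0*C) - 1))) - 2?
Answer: 900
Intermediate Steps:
v = -6 (v = -6 + 0 = -6)
s(C) = -2 + C - C**2 (s(C) = (-1 + (C - ((C**2 + 0) - 1))) - 2 = (-1 + (C - (C**2 - 1))) - 2 = (-1 + (C - (-1 + C**2))) - 2 = (-1 + (C + (1 - C**2))) - 2 = (-1 + (1 + C - C**2)) - 2 = (C - C**2) - 2 = -2 + C - C**2)
(s(-1*(-2)) + v)*(-90) = ((-2 - 1*(-2) - (-1*(-2))**2) - 6)*(-90) = ((-2 + 2 - 1*2**2) - 6)*(-90) = ((-2 + 2 - 1*4) - 6)*(-90) = ((-2 + 2 - 4) - 6)*(-90) = (-4 - 6)*(-90) = -10*(-90) = 900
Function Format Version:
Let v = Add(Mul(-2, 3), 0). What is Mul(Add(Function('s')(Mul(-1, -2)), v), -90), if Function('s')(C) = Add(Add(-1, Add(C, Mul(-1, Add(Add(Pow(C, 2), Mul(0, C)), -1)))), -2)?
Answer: 900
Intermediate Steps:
v = -6 (v = Add(-6, 0) = -6)
Function('s')(C) = Add(-2, C, Mul(-1, Pow(C, 2))) (Function('s')(C) = Add(Add(-1, Add(C, Mul(-1, Add(Add(Pow(C, 2), 0), -1)))), -2) = Add(Add(-1, Add(C, Mul(-1, Add(Pow(C, 2), -1)))), -2) = Add(Add(-1, Add(C, Mul(-1, Add(-1, Pow(C, 2))))), -2) = Add(Add(-1, Add(C, Add(1, Mul(-1, Pow(C, 2))))), -2) = Add(Add(-1, Add(1, C, Mul(-1, Pow(C, 2)))), -2) = Add(Add(C, Mul(-1, Pow(C, 2))), -2) = Add(-2, C, Mul(-1, Pow(C, 2))))
Mul(Add(Function('s')(Mul(-1, -2)), v), -90) = Mul(Add(Add(-2, Mul(-1, -2), Mul(-1, Pow(Mul(-1, -2), 2))), -6), -90) = Mul(Add(Add(-2, 2, Mul(-1, Pow(2, 2))), -6), -90) = Mul(Add(Add(-2, 2, Mul(-1, 4)), -6), -90) = Mul(Add(Add(-2, 2, -4), -6), -90) = Mul(Add(-4, -6), -90) = Mul(-10, -90) = 900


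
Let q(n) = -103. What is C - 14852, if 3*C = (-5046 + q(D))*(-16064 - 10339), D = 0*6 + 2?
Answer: 45301497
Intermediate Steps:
D = 2 (D = 0 + 2 = 2)
C = 45316349 (C = ((-5046 - 103)*(-16064 - 10339))/3 = (-5149*(-26403))/3 = (1/3)*135949047 = 45316349)
C - 14852 = 45316349 - 14852 = 45301497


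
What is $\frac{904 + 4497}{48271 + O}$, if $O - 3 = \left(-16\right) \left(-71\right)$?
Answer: $\frac{5401}{49410} \approx 0.10931$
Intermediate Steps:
$O = 1139$ ($O = 3 - -1136 = 3 + 1136 = 1139$)
$\frac{904 + 4497}{48271 + O} = \frac{904 + 4497}{48271 + 1139} = \frac{5401}{49410}$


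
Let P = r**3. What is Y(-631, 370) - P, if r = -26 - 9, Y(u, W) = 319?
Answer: 43194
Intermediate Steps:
r = -35
P = -42875 (P = (-35)**3 = -42875)
Y(-631, 370) - P = 319 - 1*(-42875) = 319 + 42875 = 43194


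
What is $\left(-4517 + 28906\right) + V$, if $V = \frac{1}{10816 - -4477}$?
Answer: $\frac{372980978}{15293} \approx 24389.0$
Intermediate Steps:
$V = \frac{1}{15293}$ ($V = \frac{1}{10816 + 4477} = \frac{1}{15293} \approx 6.5389 \cdot 10^{-5}$)
$\left(-4517 + 28906\right) + V = \left(-4517 + 28906\right) + \frac{1}{15293} = 24389 + \frac{1}{15293} = \frac{372980978}{15293}$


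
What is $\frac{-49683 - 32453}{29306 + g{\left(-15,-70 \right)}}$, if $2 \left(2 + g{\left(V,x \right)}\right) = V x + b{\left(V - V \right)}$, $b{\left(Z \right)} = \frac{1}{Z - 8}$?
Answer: $- \frac{1314176}{477263} \approx -2.7536$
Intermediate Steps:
$b{\left(Z \right)} = \frac{1}{-8 + Z}$
$g{\left(V,x \right)} = - \frac{33}{16} + \frac{V x}{2}$ ($g{\left(V,x \right)} = -2 + \frac{V x + \frac{1}{-8 + \left(V - V\right)}}{2} = -2 + \frac{V x + \frac{1}{-8 + 0}}{2} = -2 + \frac{V x + \frac{1}{-8}}{2} = -2 + \frac{V x - \frac{1}{8}}{2} = -2 + \frac{- \frac{1}{8} + V x}{2} = -2 + \left(- \frac{1}{16} + \frac{V x}{2}\right) = - \frac{33}{16} + \frac{V x}{2}$)
$\frac{-49683 - 32453}{29306 + g{\left(-15,-70 \right)}} = \frac{-49683 - 32453}{29306 - \left(\frac{33}{16} + \frac{15}{2} \left(-70\right)\right)} = - \frac{82136}{29306 + \left(- \frac{33}{16} + 525\right)} = - \frac{82136}{29306 + \frac{8367}{16}} = - \frac{82136}{\frac{477263}{16}} = \left(-82136\right) \frac{16}{477263} = - \frac{1314176}{477263}$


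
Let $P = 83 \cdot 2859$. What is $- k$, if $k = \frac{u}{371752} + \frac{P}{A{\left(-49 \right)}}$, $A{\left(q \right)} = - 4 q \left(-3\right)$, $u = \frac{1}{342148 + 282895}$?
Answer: $\frac{4594880394773017}{11385688281464} \approx 403.57$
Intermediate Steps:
$u = \frac{1}{625043} \approx 1.5999 \cdot 10^{-6}$
$P = 237297$
$A{\left(q \right)} = 12 q$
$k = - \frac{4594880394773017}{11385688281464}$ ($k = \frac{1}{625043 \cdot 371752} + \frac{237297}{12 \left(-49\right)} = \frac{1}{625043} \cdot \frac{1}{371752} + \frac{237297}{-588} = \frac{1}{232360985336} + 237297 \left(- \frac{1}{588}\right) = \frac{1}{232360985336} - \frac{79099}{196} = - \frac{4594880394773017}{11385688281464} \approx -403.57$)
$- k = \left(-1\right) \left(- \frac{4594880394773017}{11385688281464}\right) = \frac{4594880394773017}{11385688281464}$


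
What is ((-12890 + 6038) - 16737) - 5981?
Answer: -29570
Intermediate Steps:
((-12890 + 6038) - 16737) - 5981 = (-6852 - 16737) - 5981 = -23589 - 5981 = -29570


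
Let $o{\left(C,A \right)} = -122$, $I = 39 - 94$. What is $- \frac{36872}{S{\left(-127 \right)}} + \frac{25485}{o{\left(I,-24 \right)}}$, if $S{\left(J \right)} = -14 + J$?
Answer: $\frac{904999}{17202} \approx 52.61$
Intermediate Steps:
$I = -55$ ($I = 39 - 94 = -55$)
$- \frac{36872}{S{\left(-127 \right)}} + \frac{25485}{o{\left(I,-24 \right)}} = - \frac{36872}{-14 - 127} + \frac{25485}{-122} = - \frac{36872}{-141} + 25485 \left(- \frac{1}{122}\right) = \left(-36872\right) \left(- \frac{1}{141}\right) - \frac{25485}{122} = \frac{36872}{141} - \frac{25485}{122} = \frac{904999}{17202}$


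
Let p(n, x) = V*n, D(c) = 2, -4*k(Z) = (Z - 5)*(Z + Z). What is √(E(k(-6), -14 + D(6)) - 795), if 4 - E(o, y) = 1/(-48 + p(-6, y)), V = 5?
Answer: I*√4812366/78 ≈ 28.124*I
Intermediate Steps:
k(Z) = -Z*(-5 + Z)/2 (k(Z) = -(Z - 5)*(Z + Z)/4 = -(-5 + Z)*2*Z/4 = -Z*(-5 + Z)/2)
p(n, x) = 5*n
E(o, y) = 313/78 (E(o, y) = 4 - 1/(-48 + 5*(-6)) = 4 - 1/(-48 - 30) = 4 - 1/(-78) = 4 - 1*(-1/78) = 4 + 1/78 = 313/78)
√(E(k(-6), -14 + D(6)) - 795) = √(313/78 - 795) = √(-61697/78) = I*√4812366/78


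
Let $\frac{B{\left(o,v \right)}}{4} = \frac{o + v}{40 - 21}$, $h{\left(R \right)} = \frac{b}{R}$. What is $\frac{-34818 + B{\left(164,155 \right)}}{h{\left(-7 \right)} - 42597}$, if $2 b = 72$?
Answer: $\frac{4621862}{5666085} \approx 0.81571$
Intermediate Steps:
$b = 36$ ($b = \frac{1}{2} \cdot 72 = 36$)
$h{\left(R \right)} = \frac{36}{R}$
$B{\left(o,v \right)} = \frac{4 o}{19} + \frac{4 v}{19}$ ($B{\left(o,v \right)} = 4 \frac{o + v}{40 - 21} = 4 \frac{o + v}{19} = 4 \left(o + v\right) \frac{1}{19} = 4 \left(\frac{o}{19} + \frac{v}{19}\right) = \frac{4 o}{19} + \frac{4 v}{19}$)
$\frac{-34818 + B{\left(164,155 \right)}}{h{\left(-7 \right)} - 42597} = \frac{-34818 + \left(\frac{4}{19} \cdot 164 + \frac{4}{19} \cdot 155\right)}{\frac{36}{-7} - 42597} = \frac{-34818 + \left(\frac{656}{19} + \frac{620}{19}\right)}{36 \left(- \frac{1}{7}\right) - 42597} = \frac{-34818 + \frac{1276}{19}}{- \frac{36}{7} - 42597} = - \frac{660266}{19 \left(- \frac{298215}{7}\right)} = \left(- \frac{660266}{19}\right) \left(- \frac{7}{298215}\right) = \frac{4621862}{5666085}$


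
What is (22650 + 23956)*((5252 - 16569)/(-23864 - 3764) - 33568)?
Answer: -21611327733261/13814 ≈ -1.5645e+9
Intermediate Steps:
(22650 + 23956)*((5252 - 16569)/(-23864 - 3764) - 33568) = 46606*(-11317/(-27628) - 33568) = 46606*(-11317*(-1/27628) - 33568) = 46606*(11317/27628 - 33568) = 46606*(-927405387/27628) = -21611327733261/13814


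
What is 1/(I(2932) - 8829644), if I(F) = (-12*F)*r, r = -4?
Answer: -1/8688908 ≈ -1.1509e-7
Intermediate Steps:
I(F) = 48*F (I(F) = -12*F*(-4) = 48*F)
1/(I(2932) - 8829644) = 1/(48*2932 - 8829644) = 1/(140736 - 8829644) = 1/(-8688908) = -1/8688908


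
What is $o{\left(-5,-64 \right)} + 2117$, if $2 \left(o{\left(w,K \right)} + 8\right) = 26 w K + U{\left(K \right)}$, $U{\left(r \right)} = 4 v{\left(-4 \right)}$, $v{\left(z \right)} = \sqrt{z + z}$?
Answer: $6269 + 4 i \sqrt{2} \approx 6269.0 + 5.6569 i$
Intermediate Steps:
$v{\left(z \right)} = \sqrt{2} \sqrt{z}$ ($v{\left(z \right)} = \sqrt{2 z} = \sqrt{2} \sqrt{z}$)
$U{\left(r \right)} = 8 i \sqrt{2}$ ($U{\left(r \right)} = 4 \sqrt{2} \sqrt{-4} = 4 \sqrt{2} \cdot 2 i = 4 \cdot 2 i \sqrt{2} = 8 i \sqrt{2}$)
$o{\left(w,K \right)} = -8 + 4 i \sqrt{2} + 13 K w$ ($o{\left(w,K \right)} = -8 + \frac{26 w K + 8 i \sqrt{2}}{2} = -8 + \frac{26 K w + 8 i \sqrt{2}}{2} = -8 + \frac{8 i \sqrt{2} + 26 K w}{2} = -8 + \left(4 i \sqrt{2} + 13 K w\right) = -8 + 4 i \sqrt{2} + 13 K w$)
$o{\left(-5,-64 \right)} + 2117 = \left(-8 + 4 i \sqrt{2} + 13 \left(-64\right) \left(-5\right)\right) + 2117 = \left(-8 + 4 i \sqrt{2} + 4160\right) + 2117 = \left(4152 + 4 i \sqrt{2}\right) + 2117 = 6269 + 4 i \sqrt{2}$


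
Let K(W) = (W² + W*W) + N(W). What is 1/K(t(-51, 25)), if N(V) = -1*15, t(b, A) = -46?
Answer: 1/4217 ≈ 0.00023714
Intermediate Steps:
N(V) = -15
K(W) = -15 + 2*W² (K(W) = (W² + W*W) - 15 = (W² + W²) - 15 = 2*W² - 15 = -15 + 2*W²)
1/K(t(-51, 25)) = 1/(-15 + 2*(-46)²) = 1/(-15 + 2*2116) = 1/(-15 + 4232) = 1/4217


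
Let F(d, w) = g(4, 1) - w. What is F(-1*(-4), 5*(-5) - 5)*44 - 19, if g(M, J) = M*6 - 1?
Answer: 2313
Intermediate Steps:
g(M, J) = -1 + 6*M (g(M, J) = 6*M - 1 = -1 + 6*M)
F(d, w) = 23 - w (F(d, w) = (-1 + 6*4) - w = (-1 + 24) - w = 23 - w)
F(-1*(-4), 5*(-5) - 5)*44 - 19 = (23 - (5*(-5) - 5))*44 - 19 = (23 - (-25 - 5))*44 - 19 = (23 - 1*(-30))*44 - 19 = (23 + 30)*44 - 19 = 53*44 - 19 = 2332 - 19 = 2313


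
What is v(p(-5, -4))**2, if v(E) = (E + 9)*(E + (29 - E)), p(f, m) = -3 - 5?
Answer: 841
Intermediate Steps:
p(f, m) = -8
v(E) = 261 + 29*E (v(E) = (9 + E)*29 = 261 + 29*E)
v(p(-5, -4))**2 = (261 + 29*(-8))**2 = (261 - 232)**2 = 29**2 = 841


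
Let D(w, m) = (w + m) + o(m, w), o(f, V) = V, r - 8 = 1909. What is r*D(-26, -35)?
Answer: -166779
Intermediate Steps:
r = 1917 (r = 8 + 1909 = 1917)
D(w, m) = m + 2*w (D(w, m) = (w + m) + w = (m + w) + w = m + 2*w)
r*D(-26, -35) = 1917*(-35 + 2*(-26)) = 1917*(-35 - 52) = 1917*(-87) = -166779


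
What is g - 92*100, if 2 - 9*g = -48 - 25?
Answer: -27575/3 ≈ -9191.7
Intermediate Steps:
g = 25/3 (g = 2/9 - (-48 - 25)/9 = 2/9 - ⅑*(-73) = 2/9 + 73/9 = 25/3 ≈ 8.3333)
g - 92*100 = 25/3 - 92*100 = 25/3 - 9200 = -27575/3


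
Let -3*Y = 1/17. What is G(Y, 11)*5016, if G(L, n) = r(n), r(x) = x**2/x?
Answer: 55176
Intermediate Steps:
Y = -1/51 (Y = -1/3/17 = -1/3*1/17 = -1/51 ≈ -0.019608)
r(x) = x
G(L, n) = n
G(Y, 11)*5016 = 11*5016 = 55176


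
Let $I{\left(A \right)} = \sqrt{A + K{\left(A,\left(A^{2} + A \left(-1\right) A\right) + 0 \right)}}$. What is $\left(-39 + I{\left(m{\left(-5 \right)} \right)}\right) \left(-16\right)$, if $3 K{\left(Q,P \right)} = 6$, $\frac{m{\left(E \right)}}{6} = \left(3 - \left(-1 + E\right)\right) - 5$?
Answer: $624 - 16 \sqrt{26} \approx 542.42$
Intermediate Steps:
$m{\left(E \right)} = -6 - 6 E$ ($m{\left(E \right)} = 6 \left(\left(3 - \left(-1 + E\right)\right) - 5\right) = 6 \left(\left(4 - E\right) - 5\right) = 6 \left(-1 - E\right) = -6 - 6 E$)
$K{\left(Q,P \right)} = 2$ ($K{\left(Q,P \right)} = \frac{1}{3} \cdot 6 = 2$)
$I{\left(A \right)} = \sqrt{2 + A}$ ($I{\left(A \right)} = \sqrt{A + 2} = \sqrt{2 + A}$)
$\left(-39 + I{\left(m{\left(-5 \right)} \right)}\right) \left(-16\right) = \left(-39 + \sqrt{2 - -24}\right) \left(-16\right) = \left(-39 + \sqrt{2 + \left(-6 + 30\right)}\right) \left(-16\right) = \left(-39 + \sqrt{2 + 24}\right) \left(-16\right) = \left(-39 + \sqrt{26}\right) \left(-16\right) = 624 - 16 \sqrt{26}$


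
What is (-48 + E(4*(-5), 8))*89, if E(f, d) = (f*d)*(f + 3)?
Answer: 237808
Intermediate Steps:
E(f, d) = d*f*(3 + f) (E(f, d) = (d*f)*(3 + f) = d*f*(3 + f))
(-48 + E(4*(-5), 8))*89 = (-48 + 8*(4*(-5))*(3 + 4*(-5)))*89 = (-48 + 8*(-20)*(3 - 20))*89 = (-48 + 8*(-20)*(-17))*89 = (-48 + 2720)*89 = 2672*89 = 237808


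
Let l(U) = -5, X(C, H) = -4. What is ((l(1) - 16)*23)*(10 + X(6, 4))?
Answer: -2898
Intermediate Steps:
((l(1) - 16)*23)*(10 + X(6, 4)) = ((-5 - 16)*23)*(10 - 4) = -21*23*6 = -483*6 = -2898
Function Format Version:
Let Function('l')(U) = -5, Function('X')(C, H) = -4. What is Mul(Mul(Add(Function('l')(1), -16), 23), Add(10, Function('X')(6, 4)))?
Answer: -2898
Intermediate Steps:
Mul(Mul(Add(Function('l')(1), -16), 23), Add(10, Function('X')(6, 4))) = Mul(Mul(Add(-5, -16), 23), Add(10, -4)) = Mul(Mul(-21, 23), 6) = Mul(-483, 6) = -2898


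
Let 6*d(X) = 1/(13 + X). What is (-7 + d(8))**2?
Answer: 776161/15876 ≈ 48.889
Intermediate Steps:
d(X) = 1/(6*(13 + X))
(-7 + d(8))**2 = (-7 + 1/(6*(13 + 8)))**2 = (-7 + (1/6)/21)**2 = (-7 + (1/6)*(1/21))**2 = (-7 + 1/126)**2 = (-881/126)**2 = 776161/15876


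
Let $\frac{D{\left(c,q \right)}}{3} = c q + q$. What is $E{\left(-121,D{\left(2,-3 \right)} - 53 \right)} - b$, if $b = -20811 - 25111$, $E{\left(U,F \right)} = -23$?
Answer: $45899$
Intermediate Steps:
$D{\left(c,q \right)} = 3 q + 3 c q$ ($D{\left(c,q \right)} = 3 \left(c q + q\right) = 3 \left(q + c q\right) = 3 q + 3 c q$)
$b = -45922$ ($b = -20811 - 25111 = -45922$)
$E{\left(-121,D{\left(2,-3 \right)} - 53 \right)} - b = -23 - -45922 = -23 + 45922 = 45899$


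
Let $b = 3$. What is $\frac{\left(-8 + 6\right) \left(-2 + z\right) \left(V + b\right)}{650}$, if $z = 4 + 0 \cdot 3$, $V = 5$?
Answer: $- \frac{16}{325} \approx -0.049231$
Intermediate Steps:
$z = 4$ ($z = 4 + 0 = 4$)
$\frac{\left(-8 + 6\right) \left(-2 + z\right) \left(V + b\right)}{650} = \frac{\left(-8 + 6\right) \left(-2 + 4\right) \left(5 + 3\right)}{650} = - 2 \cdot 2 \cdot 8 \cdot \frac{1}{650} = \left(-2\right) 16 \cdot \frac{1}{650} = \left(-32\right) \frac{1}{650} = - \frac{16}{325}$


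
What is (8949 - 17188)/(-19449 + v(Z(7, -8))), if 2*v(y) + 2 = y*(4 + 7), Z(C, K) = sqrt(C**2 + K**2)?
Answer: 640994200/1513196327 + 181258*sqrt(113)/1513196327 ≈ 0.42488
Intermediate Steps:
v(y) = -1 + 11*y/2 (v(y) = -1 + (y*(4 + 7))/2 = -1 + (y*11)/2 = -1 + (11*y)/2 = -1 + 11*y/2)
(8949 - 17188)/(-19449 + v(Z(7, -8))) = (8949 - 17188)/(-19449 + (-1 + 11*sqrt(7**2 + (-8)**2)/2)) = -8239/(-19449 + (-1 + 11*sqrt(49 + 64)/2)) = -8239/(-19449 + (-1 + 11*sqrt(113)/2)) = -8239/(-19450 + 11*sqrt(113)/2)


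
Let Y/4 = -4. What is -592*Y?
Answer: 9472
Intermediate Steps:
Y = -16 (Y = 4*(-4) = -16)
-592*Y = -592*(-16) = 9472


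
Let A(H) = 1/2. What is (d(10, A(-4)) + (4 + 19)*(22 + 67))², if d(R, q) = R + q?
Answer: 16933225/4 ≈ 4.2333e+6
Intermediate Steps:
A(H) = ½
(d(10, A(-4)) + (4 + 19)*(22 + 67))² = ((10 + ½) + (4 + 19)*(22 + 67))² = (21/2 + 23*89)² = (21/2 + 2047)² = (4115/2)² = 16933225/4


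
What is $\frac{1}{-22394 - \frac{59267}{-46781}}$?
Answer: $- \frac{46781}{1047554447} \approx -4.4657 \cdot 10^{-5}$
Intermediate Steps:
$\frac{1}{-22394 - \frac{59267}{-46781}} = \frac{1}{-22394 - - \frac{59267}{46781}} = \frac{1}{-22394 + \frac{59267}{46781}} = \frac{1}{- \frac{1047554447}{46781}} = - \frac{46781}{1047554447}$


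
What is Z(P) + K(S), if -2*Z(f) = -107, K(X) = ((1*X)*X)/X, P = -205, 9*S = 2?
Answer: 967/18 ≈ 53.722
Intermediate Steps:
S = 2/9 (S = (1/9)*2 = 2/9 ≈ 0.22222)
K(X) = X (K(X) = (X*X)/X = X**2/X = X)
Z(f) = 107/2 (Z(f) = -1/2*(-107) = 107/2)
Z(P) + K(S) = 107/2 + 2/9 = 967/18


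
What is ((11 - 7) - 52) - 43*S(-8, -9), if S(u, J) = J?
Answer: 339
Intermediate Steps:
((11 - 7) - 52) - 43*S(-8, -9) = ((11 - 7) - 52) - 43*(-9) = (4 - 52) + 387 = -48 + 387 = 339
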